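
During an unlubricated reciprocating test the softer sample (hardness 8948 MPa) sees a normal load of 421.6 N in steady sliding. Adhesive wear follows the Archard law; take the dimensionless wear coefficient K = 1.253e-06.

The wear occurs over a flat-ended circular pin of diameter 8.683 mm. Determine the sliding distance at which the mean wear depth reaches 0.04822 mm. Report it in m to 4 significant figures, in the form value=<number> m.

value=4.836e+04 m

Each operation maintains full float precision. Displayed values are rounded. Rounded just once: 4 significant digits.
Hardness H = 8948 MPa = 8.948e+09 Pa.
Pin diameter d = 8.683 mm = 0.008683 m. Contact area A = π·d²/4 = π·(0.008683 m)²/4 = 5.921e-05 m².
Depth limit h_lim = 0.04822 mm = 4.822e-05 m.
Expressed in SI base units: W = 421.6 N, H = 8.948e+09 Pa, K = 1.253e-06.
Allowed volume V_lim = h_lim·A = 4.822e-05 · 5.921e-05 = 2.855e-09 m³.
Thus life L = V_lim·H/(K·W) = 2.855e-09 · 8.948e+09 / (1.253e-06 · 421.6) = 4.836e+04 m.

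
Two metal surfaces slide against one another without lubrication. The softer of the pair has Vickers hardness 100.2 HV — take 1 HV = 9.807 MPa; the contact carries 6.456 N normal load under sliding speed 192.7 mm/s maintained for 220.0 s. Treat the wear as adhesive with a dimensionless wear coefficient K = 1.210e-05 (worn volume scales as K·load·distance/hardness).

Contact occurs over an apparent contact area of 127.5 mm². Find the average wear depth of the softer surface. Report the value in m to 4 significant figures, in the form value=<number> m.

value=2.643e-08 m

All working math keeps full float precision — intermediates are printed rounded; rounded just once to four significant digits.
Sliding speed v = 192.7 mm/s = 0.1927 m/s. Sliding distance L = v·t = 0.1927 m/s × 220.0 s = 42.39 m.
Hardness H = 100.2 HV × 9.807 MPa/HV = 982.7 MPa = 9.827e+08 Pa.
Contact area A = 127.5 mm² = 1.275e-04 m².
Restated in SI base units: W = 6.456 N, H = 9.827e+08 Pa, K = 1.210e-05.
Worn volume V = K·W·L/H = 1.210e-05 · 6.456 · 42.39 / 9.827e+08 = 3.370e-12 m³.
Mean wear depth h = V/A = 3.370e-12 / 1.275e-04 = 2.643e-08 m.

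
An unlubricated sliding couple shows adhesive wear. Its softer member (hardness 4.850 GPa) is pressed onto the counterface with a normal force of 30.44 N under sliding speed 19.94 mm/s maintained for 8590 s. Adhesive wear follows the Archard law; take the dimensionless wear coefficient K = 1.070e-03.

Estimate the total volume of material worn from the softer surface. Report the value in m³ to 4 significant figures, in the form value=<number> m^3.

value=1.150e-09 m^3

The intermediates are shown rounded — every step carries full float precision. Rounded just once to 4 significant figures.
Convert: Sliding speed v = 19.94 mm/s = 0.01994 m/s. Distance covered L = v·t = 0.01994 m/s × 8590 s = 171.3 m.
Convert: Hardness H = 4.850 GPa = 4.850e+09 Pa.
Collected in SI base units: W = 30.44 N, H = 4.850e+09 Pa, K = 1.070e-03.
Archard volume V = K·W·L/H = 1.070e-03 · 30.44 · 171.3 / 4.850e+09 = 1.150e-09 m³.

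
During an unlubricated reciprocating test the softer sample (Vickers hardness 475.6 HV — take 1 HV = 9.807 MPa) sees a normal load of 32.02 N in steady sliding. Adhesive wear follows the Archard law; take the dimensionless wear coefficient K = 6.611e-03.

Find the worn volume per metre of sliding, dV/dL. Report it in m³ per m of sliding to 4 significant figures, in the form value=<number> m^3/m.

value=4.538e-11 m^3/m

Intermediates are displayed rounded, and all working math carries exact precision — one final rounding, at four significant figures.
Convert: Hardness H = 475.6 HV × 9.807 MPa/HV = 4664 MPa = 4.664e+09 Pa.
Working in SI base units: W = 32.02 N, H = 4.664e+09 Pa, K = 6.611e-03.
Wear rate dV/dL = K·W/H: 6.611e-03 · 32.02 / 4.664e+09 = 4.538e-11 m³/m.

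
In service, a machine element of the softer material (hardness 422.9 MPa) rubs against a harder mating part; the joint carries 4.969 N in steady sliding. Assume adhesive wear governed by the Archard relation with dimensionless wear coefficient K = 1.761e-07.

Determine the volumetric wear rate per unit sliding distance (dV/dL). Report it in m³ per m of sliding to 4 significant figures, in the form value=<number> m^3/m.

value=2.069e-15 m^3/m

The intermediates are printed rounded, and all working math maintains full precision — a single final rounding, at four significant figures.
Hardness H = 422.9 MPa = 4.229e+08 Pa.
In SI base units, W = 4.969 N, H = 4.229e+08 Pa, K = 1.761e-07.
The wear rate dV/dL = K·W/H, per unit distance: 1.761e-07 · 4.969 / 4.229e+08 = 2.069e-15 m³/m.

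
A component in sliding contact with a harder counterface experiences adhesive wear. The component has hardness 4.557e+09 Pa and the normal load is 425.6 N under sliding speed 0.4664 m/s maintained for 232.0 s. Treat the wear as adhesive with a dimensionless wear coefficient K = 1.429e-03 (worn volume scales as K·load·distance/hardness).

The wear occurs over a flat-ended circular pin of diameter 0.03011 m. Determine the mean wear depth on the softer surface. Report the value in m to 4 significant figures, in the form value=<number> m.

value=2.028e-05 m

Intermediate values are printed rounded. The algebra carries full float precision, and one final rounding: 4 significant digits.
Convert: Total distance L = v·t = 0.4664 m/s × 232.0 s = 108.2 m.
Convert: Contact area A = π·d²/4 = π·(0.03011 m)²/4 = 7.121e-04 m².
In SI base units: W = 425.6 N, H = 4.557e+09 Pa, K = 1.429e-03.
Archard relation: V = K·W·L/H = 1.429e-03 · 425.6 · 108.2 / 4.557e+09 = 1.444e-08 m³.
Depth of wear h = V/A = 1.444e-08 / 7.121e-04 = 2.028e-05 m.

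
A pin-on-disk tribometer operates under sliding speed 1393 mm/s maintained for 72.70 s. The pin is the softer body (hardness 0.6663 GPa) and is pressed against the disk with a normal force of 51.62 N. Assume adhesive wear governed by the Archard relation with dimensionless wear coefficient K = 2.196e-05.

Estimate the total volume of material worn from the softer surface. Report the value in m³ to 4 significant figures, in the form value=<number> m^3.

Intermediate values appear rounded — each operation holds full float precision. Rounded just once to 4 significant digits.
Convert: Sliding speed v = 1393 mm/s = 1.393 m/s. Distance L = v·t = 1.393 m/s × 72.70 s = 101.3 m.
Convert: Hardness H = 0.6663 GPa = 6.663e+08 Pa.
Expressed in SI base units: W = 51.62 N, H = 6.663e+08 Pa, K = 2.196e-05.
Archard relation: V = K·W·L/H = 2.196e-05 · 51.62 · 101.3 / 6.663e+08 = 1.723e-10 m³.

value=1.723e-10 m^3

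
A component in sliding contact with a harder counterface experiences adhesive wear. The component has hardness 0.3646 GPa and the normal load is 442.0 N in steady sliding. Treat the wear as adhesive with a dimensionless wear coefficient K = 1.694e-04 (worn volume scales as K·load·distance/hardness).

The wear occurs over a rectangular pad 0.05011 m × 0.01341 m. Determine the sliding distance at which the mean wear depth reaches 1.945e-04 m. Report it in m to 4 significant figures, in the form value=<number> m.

The intermediates are displayed rounded, and every step holds exact precision, and a single final rounding to 4 significant figures.
Hardness H = 0.3646 GPa = 3.646e+08 Pa.
Contact area A = 0.05011 m × 0.01341 m = 6.720e-04 m².
As SI base values: W = 442.0 N, H = 3.646e+08 Pa, K = 1.694e-04.
Permissible volume V_lim = h_lim·A = 1.945e-04 · 6.720e-04 = 1.307e-07 m³.
Thus life L = V_lim·H/(K·W) = 1.307e-07 · 3.646e+08 / (1.694e-04 · 442.0) = 636.4 m.

value=636.4 m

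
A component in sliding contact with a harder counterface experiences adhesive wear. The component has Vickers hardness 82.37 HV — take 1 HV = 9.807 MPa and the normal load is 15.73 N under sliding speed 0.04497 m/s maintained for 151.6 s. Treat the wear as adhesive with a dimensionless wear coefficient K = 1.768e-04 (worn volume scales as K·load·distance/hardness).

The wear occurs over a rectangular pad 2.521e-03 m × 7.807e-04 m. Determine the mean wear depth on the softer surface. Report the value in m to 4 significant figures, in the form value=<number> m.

The computation keeps full precision — intermediates are printed rounded. Rounded once at the end to 4 significant figures.
Path length L = v·t = 0.04497 m/s × 151.6 s = 6.817 m.
Hardness H = 82.37 HV × 9.807 MPa/HV = 807.8 MPa = 8.078e+08 Pa.
Contact area A = 2.521e-03 m × 7.807e-04 m = 1.968e-06 m².
Expressed in SI base units: W = 15.73 N, H = 8.078e+08 Pa, K = 1.768e-04.
Apply Archard: V = K·W·L/H = 1.768e-04 · 15.73 · 6.817 / 8.078e+08 = 2.347e-11 m³.
Average depth h = V/A = 2.347e-11 / 1.968e-06 = 1.193e-05 m.

value=1.193e-05 m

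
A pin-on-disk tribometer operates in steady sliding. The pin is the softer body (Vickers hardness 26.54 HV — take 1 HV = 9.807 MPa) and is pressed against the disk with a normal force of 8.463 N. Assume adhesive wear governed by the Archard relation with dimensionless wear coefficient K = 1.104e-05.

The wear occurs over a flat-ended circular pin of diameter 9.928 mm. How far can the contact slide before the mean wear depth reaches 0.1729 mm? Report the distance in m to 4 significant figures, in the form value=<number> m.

The intermediates appear rounded. The algebra maintains full float precision. Rounded just once: 4 significant figures.
Convert: Hardness H = 26.54 HV × 9.807 MPa/HV = 260.3 MPa = 2.603e+08 Pa.
Convert: Pin diameter d = 9.928 mm = 0.009928 m. Contact area A = π·d²/4 = π·(0.009928 m)²/4 = 7.741e-05 m².
Convert: Depth limit h_lim = 0.1729 mm = 1.729e-04 m.
Expressed in SI base units: W = 8.463 N, H = 2.603e+08 Pa, K = 1.104e-05.
Allowed volume V_lim = h_lim·A = 1.729e-04 · 7.741e-05 = 1.338e-08 m³.
So the life L = V_lim·H/(K·W) = 1.338e-08 · 2.603e+08 / (1.104e-05 · 8.463) = 3.729e+04 m.

value=3.729e+04 m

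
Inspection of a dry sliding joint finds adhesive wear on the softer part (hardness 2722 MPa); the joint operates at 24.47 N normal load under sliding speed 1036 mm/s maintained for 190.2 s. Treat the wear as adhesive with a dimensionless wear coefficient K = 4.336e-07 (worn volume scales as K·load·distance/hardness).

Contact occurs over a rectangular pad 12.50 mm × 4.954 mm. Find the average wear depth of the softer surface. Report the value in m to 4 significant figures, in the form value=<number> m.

value=1.240e-08 m

The intermediates are printed rounded; all working math keeps exact precision; one final rounding, at four significant figures.
Sliding speed v = 1036 mm/s = 1.036 m/s. Sliding distance L = v·t = 1.036 m/s × 190.2 s = 197.0 m.
Hardness H = 2722 MPa = 2.722e+09 Pa.
Pad sides 12.50 mm × 4.954 mm = 0.01250 m × 0.004954 m. Contact area A = 0.01250 m × 0.004954 m = 6.193e-05 m².
In SI base units: W = 24.47 N, H = 2.722e+09 Pa, K = 4.336e-07.
Apply Archard: V = K·W·L/H = 4.336e-07 · 24.47 · 197.0 / 2.722e+09 = 7.681e-13 m³.
Depth h = V/A = 7.681e-13 / 6.193e-05 = 1.240e-08 m.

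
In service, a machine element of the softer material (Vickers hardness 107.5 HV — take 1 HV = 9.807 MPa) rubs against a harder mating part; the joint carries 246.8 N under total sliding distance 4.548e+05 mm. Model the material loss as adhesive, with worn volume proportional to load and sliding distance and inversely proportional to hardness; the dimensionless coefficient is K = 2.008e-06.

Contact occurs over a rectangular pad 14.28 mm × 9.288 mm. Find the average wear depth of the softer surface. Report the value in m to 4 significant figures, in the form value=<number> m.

value=1.612e-06 m

Printed values are rounded — every step keeps exact precision; rounded just once: 4 significant digits.
Distance covered L = 4.548e+05 mm = 454.8 m.
Hardness H = 107.5 HV × 9.807 MPa/HV = 1054 MPa = 1.054e+09 Pa.
Pad sides 14.28 mm × 9.288 mm = 0.01428 m × 0.009288 m. Contact area A = 0.01428 m × 0.009288 m = 1.326e-04 m².
Expressed in SI base units: W = 246.8 N, H = 1.054e+09 Pa, K = 2.008e-06.
Archard volume V = K·W·L/H = 2.008e-06 · 246.8 · 454.8 / 1.054e+09 = 2.138e-10 m³.
Depth h = V/A = 2.138e-10 / 1.326e-04 = 1.612e-06 m.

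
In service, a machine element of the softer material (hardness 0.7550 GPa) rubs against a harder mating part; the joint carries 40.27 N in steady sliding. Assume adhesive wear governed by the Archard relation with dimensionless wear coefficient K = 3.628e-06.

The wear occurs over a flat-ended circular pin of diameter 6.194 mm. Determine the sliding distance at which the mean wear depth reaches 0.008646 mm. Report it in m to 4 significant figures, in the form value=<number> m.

Every step carries full float precision. Intermediates are shown rounded — a single final rounding: four significant figures.
Hardness H = 0.7550 GPa = 7.550e+08 Pa.
Pin diameter d = 6.194 mm = 0.006194 m. Contact area A = π·d²/4 = π·(0.006194 m)²/4 = 3.013e-05 m².
Depth limit h_lim = 0.008646 mm = 8.646e-06 m.
Collected in SI base units: W = 40.27 N, H = 7.550e+08 Pa, K = 3.628e-06.
Allowed volume V_lim = h_lim·A = 8.646e-06 · 3.013e-05 = 2.605e-10 m³.
So the life L = V_lim·H/(K·W) = 2.605e-10 · 7.550e+08 / (3.628e-06 · 40.27) = 1346 m.

value=1346 m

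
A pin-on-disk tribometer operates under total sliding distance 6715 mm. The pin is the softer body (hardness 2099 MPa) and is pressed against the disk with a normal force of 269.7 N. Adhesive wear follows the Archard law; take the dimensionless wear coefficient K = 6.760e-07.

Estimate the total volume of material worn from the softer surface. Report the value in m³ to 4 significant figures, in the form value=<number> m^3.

Shown intermediates are rounded — every step carries full precision; one last rounding: four significant digits.
Path length L = 6715 mm = 6.715 m.
Hardness H = 2099 MPa = 2.099e+09 Pa.
In SI base units: W = 269.7 N, H = 2.099e+09 Pa, K = 6.760e-07.
Worn volume V = K·W·L/H = 6.760e-07 · 269.7 · 6.715 / 2.099e+09 = 5.833e-13 m³.

value=5.833e-13 m^3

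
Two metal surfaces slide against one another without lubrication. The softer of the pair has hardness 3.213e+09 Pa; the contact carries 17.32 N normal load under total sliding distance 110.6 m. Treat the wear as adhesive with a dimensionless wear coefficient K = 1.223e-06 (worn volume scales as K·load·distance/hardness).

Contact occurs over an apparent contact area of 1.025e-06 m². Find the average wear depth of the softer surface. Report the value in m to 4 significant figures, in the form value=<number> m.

Intermediate values appear rounded; the algebra maintains full float precision, and rounded just once, at four significant digits.
Expressed in SI base units: W = 17.32 N, H = 3.213e+09 Pa, K = 1.223e-06.
Archard volume V = K·W·L/H = 1.223e-06 · 17.32 · 110.6 / 3.213e+09 = 7.292e-13 m³.
Mean depth h = V/A = 7.292e-13 / 1.025e-06 = 7.114e-07 m.

value=7.114e-07 m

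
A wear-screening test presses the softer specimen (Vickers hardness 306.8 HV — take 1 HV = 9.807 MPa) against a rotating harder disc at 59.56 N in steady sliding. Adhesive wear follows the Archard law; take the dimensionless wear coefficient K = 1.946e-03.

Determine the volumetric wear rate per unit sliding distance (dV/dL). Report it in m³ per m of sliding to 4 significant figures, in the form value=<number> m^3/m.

value=3.852e-11 m^3/m

The computation maintains full precision — the intermediates appear rounded — one final rounding: four significant figures.
Convert: Hardness H = 306.8 HV × 9.807 MPa/HV = 3009 MPa = 3.009e+09 Pa.
Restated in SI base units: W = 59.56 N, H = 3.009e+09 Pa, K = 1.946e-03.
Wear rate dV/dL = K·W/H (no L dependence): 1.946e-03 · 59.56 / 3.009e+09 = 3.852e-11 m³/m.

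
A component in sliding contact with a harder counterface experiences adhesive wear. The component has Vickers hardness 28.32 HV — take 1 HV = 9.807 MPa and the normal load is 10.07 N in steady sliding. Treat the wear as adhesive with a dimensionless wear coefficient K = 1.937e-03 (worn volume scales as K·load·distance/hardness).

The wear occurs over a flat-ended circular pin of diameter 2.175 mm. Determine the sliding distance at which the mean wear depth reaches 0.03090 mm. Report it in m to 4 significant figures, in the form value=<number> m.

Each operation maintains exact precision — the intermediates appear rounded, and a lone final rounding: 4 significant figures.
Convert: Hardness H = 28.32 HV × 9.807 MPa/HV = 277.7 MPa = 2.777e+08 Pa.
Convert: Pin diameter d = 2.175 mm = 0.002175 m. Contact area A = π·d²/4 = π·(0.002175 m)²/4 = 3.715e-06 m².
Convert: Depth limit h_lim = 0.03090 mm = 3.090e-05 m.
Restated in SI base units: W = 10.07 N, H = 2.777e+08 Pa, K = 1.937e-03.
Allowed volume V_lim = h_lim·A = 3.090e-05 · 3.715e-06 = 1.148e-10 m³.
Thus life L = V_lim·H/(K·W) = 1.148e-10 · 2.777e+08 / (1.937e-03 · 10.07) = 1.635 m.

value=1.635 m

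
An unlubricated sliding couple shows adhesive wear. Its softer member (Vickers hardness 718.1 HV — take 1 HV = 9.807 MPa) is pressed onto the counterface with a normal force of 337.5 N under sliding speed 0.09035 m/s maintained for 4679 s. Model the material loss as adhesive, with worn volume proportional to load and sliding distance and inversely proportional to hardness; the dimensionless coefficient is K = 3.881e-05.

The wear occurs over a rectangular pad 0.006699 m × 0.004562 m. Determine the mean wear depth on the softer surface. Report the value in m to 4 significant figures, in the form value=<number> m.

Each operation holds full precision — the intermediates are displayed rounded, and rounded just once: 4 significant digits.
Convert: Sliding distance L = v·t = 0.09035 m/s × 4679 s = 422.7 m.
Convert: Hardness H = 718.1 HV × 9.807 MPa/HV = 7042 MPa = 7.042e+09 Pa.
Convert: Contact area A = 0.006699 m × 0.004562 m = 3.056e-05 m².
Restated in SI base units: W = 337.5 N, H = 7.042e+09 Pa, K = 3.881e-05.
Volume removed: V = K·W·L/H = 3.881e-05 · 337.5 · 422.7 / 7.042e+09 = 7.863e-10 m³.
Average depth h = V/A = 7.863e-10 / 3.056e-05 = 2.573e-05 m.

value=2.573e-05 m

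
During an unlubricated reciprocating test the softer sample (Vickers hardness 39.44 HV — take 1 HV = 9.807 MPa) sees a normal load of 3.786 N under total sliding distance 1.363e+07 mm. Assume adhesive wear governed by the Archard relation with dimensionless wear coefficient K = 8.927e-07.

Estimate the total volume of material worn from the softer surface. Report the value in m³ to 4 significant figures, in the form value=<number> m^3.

value=1.191e-10 m^3

Intermediates are printed rounded. The computation runs at exact precision — rounded just once to four significant figures.
Convert: Sliding distance L = 1.363e+07 mm = 1.363e+04 m.
Convert: Hardness H = 39.44 HV × 9.807 MPa/HV = 386.8 MPa = 3.868e+08 Pa.
As SI base values: W = 3.786 N, H = 3.868e+08 Pa, K = 8.927e-07.
Archard relation: V = K·W·L/H = 8.927e-07 · 3.786 · 1.363e+04 / 3.868e+08 = 1.191e-10 m³.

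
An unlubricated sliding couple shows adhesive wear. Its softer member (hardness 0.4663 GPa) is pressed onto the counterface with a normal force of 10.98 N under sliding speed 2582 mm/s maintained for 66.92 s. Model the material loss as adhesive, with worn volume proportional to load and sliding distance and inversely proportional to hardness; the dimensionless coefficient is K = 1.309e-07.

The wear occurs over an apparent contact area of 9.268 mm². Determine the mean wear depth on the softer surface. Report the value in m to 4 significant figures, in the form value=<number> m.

Intermediate values are displayed rounded, and every step keeps full float precision, and one final rounding: 4 significant digits.
Sliding speed v = 2582 mm/s = 2.582 m/s. The distance L = v·t = 2.582 m/s × 66.92 s = 172.8 m.
Hardness H = 0.4663 GPa = 4.663e+08 Pa.
Contact area A = 9.268 mm² = 9.268e-06 m².
Collected in SI base units: W = 10.98 N, H = 4.663e+08 Pa, K = 1.309e-07.
Worn volume V = K·W·L/H = 1.309e-07 · 10.98 · 172.8 / 4.663e+08 = 5.326e-13 m³.
Depth h = V/A = 5.326e-13 / 9.268e-06 = 5.746e-08 m.

value=5.746e-08 m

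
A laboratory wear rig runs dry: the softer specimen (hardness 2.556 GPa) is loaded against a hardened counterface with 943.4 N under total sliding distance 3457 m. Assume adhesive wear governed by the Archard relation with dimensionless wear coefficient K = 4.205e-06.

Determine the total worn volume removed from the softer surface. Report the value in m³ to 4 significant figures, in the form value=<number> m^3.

value=5.365e-09 m^3

Intermediate values are displayed rounded — each operation runs at full float precision. Rounded once at the end: four significant digits.
Hardness H = 2.556 GPa = 2.556e+09 Pa.
Collected in SI base units: W = 943.4 N, H = 2.556e+09 Pa, K = 4.205e-06.
Archard volume V = K·W·L/H = 4.205e-06 · 943.4 · 3457 / 2.556e+09 = 5.365e-09 m³.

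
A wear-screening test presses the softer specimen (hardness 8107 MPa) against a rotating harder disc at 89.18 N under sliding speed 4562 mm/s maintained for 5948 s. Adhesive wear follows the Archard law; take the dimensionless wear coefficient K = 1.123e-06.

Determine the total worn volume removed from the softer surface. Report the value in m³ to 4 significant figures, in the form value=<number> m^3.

value=3.352e-10 m^3

The computation maintains exact precision — shown intermediates are rounded, and a single final rounding, at 4 significant digits.
Convert: Sliding speed v = 4562 mm/s = 4.562 m/s. Distance covered L = v·t = 4.562 m/s × 5948 s = 2.713e+04 m.
Convert: Hardness H = 8107 MPa = 8.107e+09 Pa.
In SI base units, W = 89.18 N, H = 8.107e+09 Pa, K = 1.123e-06.
Worn volume V = K·W·L/H = 1.123e-06 · 89.18 · 2.713e+04 / 8.107e+09 = 3.352e-10 m³.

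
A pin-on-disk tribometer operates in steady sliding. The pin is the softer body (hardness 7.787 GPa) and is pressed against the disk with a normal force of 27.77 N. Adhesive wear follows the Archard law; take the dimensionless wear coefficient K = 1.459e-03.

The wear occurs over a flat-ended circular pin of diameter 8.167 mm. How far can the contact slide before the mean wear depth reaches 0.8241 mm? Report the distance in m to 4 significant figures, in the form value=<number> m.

The intermediates appear rounded — each operation carries exact precision; rounded once at the end: four significant digits.
Convert: Hardness H = 7.787 GPa = 7.787e+09 Pa.
Convert: Pin diameter d = 8.167 mm = 0.008167 m. Contact area A = π·d²/4 = π·(0.008167 m)²/4 = 5.239e-05 m².
Convert: Depth limit h_lim = 0.8241 mm = 8.241e-04 m.
In SI base units: W = 27.77 N, H = 7.787e+09 Pa, K = 1.459e-03.
Permissible volume V_lim = h_lim·A = 8.241e-04 · 5.239e-05 = 4.317e-08 m³.
Inverting, life L = V_lim·H/(K·W) = 4.317e-08 · 7.787e+09 / (1.459e-03 · 27.77) = 8297 m.

value=8297 m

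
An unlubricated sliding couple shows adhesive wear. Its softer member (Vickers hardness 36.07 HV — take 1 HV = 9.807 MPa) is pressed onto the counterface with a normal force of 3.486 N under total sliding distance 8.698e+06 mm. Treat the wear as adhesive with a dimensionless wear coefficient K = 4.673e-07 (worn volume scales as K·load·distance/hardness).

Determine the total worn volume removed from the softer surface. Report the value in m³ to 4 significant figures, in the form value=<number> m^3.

The intermediates are printed rounded. The computation carries full precision — one last rounding to 4 significant figures.
Convert: Distance L = 8.698e+06 mm = 8698 m.
Convert: Hardness H = 36.07 HV × 9.807 MPa/HV = 353.7 MPa = 3.537e+08 Pa.
In SI base units: W = 3.486 N, H = 3.537e+08 Pa, K = 4.673e-07.
Apply Archard: V = K·W·L/H = 4.673e-07 · 3.486 · 8698 / 3.537e+08 = 4.006e-11 m³.

value=4.006e-11 m^3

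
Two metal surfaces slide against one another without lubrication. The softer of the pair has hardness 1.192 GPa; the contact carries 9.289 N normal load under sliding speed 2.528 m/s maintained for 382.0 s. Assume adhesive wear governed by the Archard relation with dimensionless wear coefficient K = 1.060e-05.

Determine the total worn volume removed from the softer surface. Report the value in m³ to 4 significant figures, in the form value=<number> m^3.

value=7.977e-11 m^3

Intermediates appear rounded, and every step maintains exact precision — a single final rounding to four significant figures.
The distance L = v·t = 2.528 m/s × 382.0 s = 965.7 m.
Hardness H = 1.192 GPa = 1.192e+09 Pa.
SI base units throughout: W = 9.289 N, H = 1.192e+09 Pa, K = 1.060e-05.
Apply Archard: V = K·W·L/H = 1.060e-05 · 9.289 · 965.7 / 1.192e+09 = 7.977e-11 m³.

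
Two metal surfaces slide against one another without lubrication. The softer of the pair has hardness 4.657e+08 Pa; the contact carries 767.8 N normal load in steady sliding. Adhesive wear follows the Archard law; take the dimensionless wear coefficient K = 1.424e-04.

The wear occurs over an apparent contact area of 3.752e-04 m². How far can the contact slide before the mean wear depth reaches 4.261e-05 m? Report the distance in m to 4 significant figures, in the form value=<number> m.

Intermediate values are displayed rounded. The algebra runs at full float precision; one final rounding to 4 significant digits.
In SI base units, W = 767.8 N, H = 4.657e+08 Pa, K = 1.424e-04.
Wearable volume V_lim = h_lim·A = 4.261e-05 · 3.752e-04 = 1.599e-08 m³.
So the life L = V_lim·H/(K·W) = 1.599e-08 · 4.657e+08 / (1.424e-04 · 767.8) = 68.10 m.

value=68.10 m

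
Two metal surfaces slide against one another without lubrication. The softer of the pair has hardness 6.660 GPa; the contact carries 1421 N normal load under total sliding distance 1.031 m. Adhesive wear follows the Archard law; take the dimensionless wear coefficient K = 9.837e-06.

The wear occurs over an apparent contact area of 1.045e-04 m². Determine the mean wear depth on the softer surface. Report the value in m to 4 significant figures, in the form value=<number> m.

Every step runs at exact precision, and the intermediates appear rounded — one last rounding, at four significant figures.
Convert: Hardness H = 6.660 GPa = 6.660e+09 Pa.
Collected in SI base units: W = 1421 N, H = 6.660e+09 Pa, K = 9.837e-06.
Apply Archard: V = K·W·L/H = 9.837e-06 · 1421 · 1.031 / 6.660e+09 = 2.164e-12 m³.
Average depth h = V/A = 2.164e-12 / 1.045e-04 = 2.071e-08 m.

value=2.071e-08 m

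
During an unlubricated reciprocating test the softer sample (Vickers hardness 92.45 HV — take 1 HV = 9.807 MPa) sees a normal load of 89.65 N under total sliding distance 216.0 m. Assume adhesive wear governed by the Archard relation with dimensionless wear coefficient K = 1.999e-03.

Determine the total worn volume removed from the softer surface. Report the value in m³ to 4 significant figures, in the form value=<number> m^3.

Every step runs at full precision. Quoted intermediates are rounded, and one last rounding, at 4 significant figures.
Convert: Hardness H = 92.45 HV × 9.807 MPa/HV = 906.7 MPa = 9.067e+08 Pa.
Working in SI base units: W = 89.65 N, H = 9.067e+08 Pa, K = 1.999e-03.
Apply Archard: V = K·W·L/H = 1.999e-03 · 89.65 · 216.0 / 9.067e+08 = 4.269e-08 m³.

value=4.269e-08 m^3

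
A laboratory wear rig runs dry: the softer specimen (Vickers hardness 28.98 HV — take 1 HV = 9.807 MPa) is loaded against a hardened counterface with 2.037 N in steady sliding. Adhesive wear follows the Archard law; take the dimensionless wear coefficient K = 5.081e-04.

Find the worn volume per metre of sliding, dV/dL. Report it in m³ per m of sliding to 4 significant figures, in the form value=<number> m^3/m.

value=3.642e-12 m^3/m

The algebra keeps full float precision. Intermediates are printed rounded. Rounded once at the end to four significant digits.
Convert: Hardness H = 28.98 HV × 9.807 MPa/HV = 284.2 MPa = 2.842e+08 Pa.
Collected in SI base units: W = 2.037 N, H = 2.842e+08 Pa, K = 5.081e-04.
Volumetric rate dV/dL = K·W/H, so: 5.081e-04 · 2.037 / 2.842e+08 = 3.642e-12 m³/m.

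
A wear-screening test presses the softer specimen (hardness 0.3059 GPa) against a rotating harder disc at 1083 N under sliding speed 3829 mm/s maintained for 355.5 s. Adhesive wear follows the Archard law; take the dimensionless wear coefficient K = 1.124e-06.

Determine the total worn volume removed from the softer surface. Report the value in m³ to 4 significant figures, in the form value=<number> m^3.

value=5.417e-09 m^3

All arithmetic holds full precision, and quoted intermediates are rounded; rounded once at the end: 4 significant figures.
Sliding speed v = 3829 mm/s = 3.829 m/s. Path length L = v·t = 3.829 m/s × 355.5 s = 1361 m.
Hardness H = 0.3059 GPa = 3.059e+08 Pa.
As SI base values: W = 1083 N, H = 3.059e+08 Pa, K = 1.124e-06.
Worn volume V = K·W·L/H = 1.124e-06 · 1083 · 1361 / 3.059e+08 = 5.417e-09 m³.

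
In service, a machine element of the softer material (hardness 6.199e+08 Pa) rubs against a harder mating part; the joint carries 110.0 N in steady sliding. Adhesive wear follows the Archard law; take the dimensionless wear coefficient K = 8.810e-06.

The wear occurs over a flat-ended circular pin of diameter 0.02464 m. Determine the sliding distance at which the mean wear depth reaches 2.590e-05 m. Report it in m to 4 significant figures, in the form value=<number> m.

Every step runs at exact precision. Intermediate values are shown rounded — one final rounding: 4 significant digits.
Contact area A = π·d²/4 = π·(0.02464 m)²/4 = 4.768e-04 m².
Working in SI base units: W = 110.0 N, H = 6.199e+08 Pa, K = 8.810e-06.
At the depth limit, V_lim = h_lim·A = 2.590e-05 · 4.768e-04 = 1.235e-08 m³.
Life L = V_lim·H/(K·W) = 1.235e-08 · 6.199e+08 / (8.810e-06 · 110.0) = 7900 m.

value=7900 m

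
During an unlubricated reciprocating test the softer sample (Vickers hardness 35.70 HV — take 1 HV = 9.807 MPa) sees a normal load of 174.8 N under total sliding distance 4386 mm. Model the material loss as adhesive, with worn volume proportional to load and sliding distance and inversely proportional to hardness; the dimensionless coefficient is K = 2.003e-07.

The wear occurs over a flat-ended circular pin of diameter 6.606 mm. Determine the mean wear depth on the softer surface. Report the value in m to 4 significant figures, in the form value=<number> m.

The intermediates are shown rounded — each operation keeps full float precision — a lone final rounding: 4 significant figures.
Convert: Total distance L = 4386 mm = 4.386 m.
Convert: Hardness H = 35.70 HV × 9.807 MPa/HV = 350.1 MPa = 3.501e+08 Pa.
Convert: Pin diameter d = 6.606 mm = 0.006606 m. Contact area A = π·d²/4 = π·(0.006606 m)²/4 = 3.427e-05 m².
In SI base units, W = 174.8 N, H = 3.501e+08 Pa, K = 2.003e-07.
By Archard's law, V = K·W·L/H = 2.003e-07 · 174.8 · 4.386 / 3.501e+08 = 4.386e-13 m³.
Average depth h = V/A = 4.386e-13 / 3.427e-05 = 1.280e-08 m.

value=1.280e-08 m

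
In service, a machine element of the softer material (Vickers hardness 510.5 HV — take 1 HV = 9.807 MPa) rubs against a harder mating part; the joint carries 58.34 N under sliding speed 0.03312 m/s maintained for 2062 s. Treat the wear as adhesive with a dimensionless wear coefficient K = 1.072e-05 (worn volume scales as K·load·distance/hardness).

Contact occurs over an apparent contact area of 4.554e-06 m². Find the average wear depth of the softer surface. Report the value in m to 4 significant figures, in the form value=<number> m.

value=1.873e-06 m

All arithmetic carries exact precision; intermediates are displayed rounded — rounded just once: 4 significant figures.
Path length L = v·t = 0.03312 m/s × 2062 s = 68.29 m.
Hardness H = 510.5 HV × 9.807 MPa/HV = 5006 MPa = 5.006e+09 Pa.
Collected in SI base units: W = 58.34 N, H = 5.006e+09 Pa, K = 1.072e-05.
Wear volume V = K·W·L/H = 1.072e-05 · 58.34 · 68.29 / 5.006e+09 = 8.531e-12 m³.
Depth of wear h = V/A = 8.531e-12 / 4.554e-06 = 1.873e-06 m.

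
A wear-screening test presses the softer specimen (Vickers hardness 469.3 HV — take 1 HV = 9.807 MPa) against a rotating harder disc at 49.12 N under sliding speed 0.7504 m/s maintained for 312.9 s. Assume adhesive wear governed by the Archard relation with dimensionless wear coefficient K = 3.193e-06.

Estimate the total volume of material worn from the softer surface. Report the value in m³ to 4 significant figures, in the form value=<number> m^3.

The algebra keeps exact precision; intermediates appear rounded, and rounded once at the end, at 4 significant digits.
Convert: Distance L = v·t = 0.7504 m/s × 312.9 s = 234.8 m.
Convert: Hardness H = 469.3 HV × 9.807 MPa/HV = 4602 MPa = 4.602e+09 Pa.
Restated in SI base units: W = 49.12 N, H = 4.602e+09 Pa, K = 3.193e-06.
Worn volume V = K·W·L/H = 3.193e-06 · 49.12 · 234.8 / 4.602e+09 = 8.001e-12 m³.

value=8.001e-12 m^3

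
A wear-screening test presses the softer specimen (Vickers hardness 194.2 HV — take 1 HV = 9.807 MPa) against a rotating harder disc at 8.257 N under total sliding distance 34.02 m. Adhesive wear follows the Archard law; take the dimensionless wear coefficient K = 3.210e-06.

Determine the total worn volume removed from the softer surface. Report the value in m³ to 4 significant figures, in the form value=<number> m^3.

value=4.735e-13 m^3

Every step maintains full float precision, and intermediates are shown rounded; a single final rounding, at four significant figures.
Convert: Hardness H = 194.2 HV × 9.807 MPa/HV = 1905 MPa = 1.905e+09 Pa.
In SI base units: W = 8.257 N, H = 1.905e+09 Pa, K = 3.210e-06.
Volume removed: V = K·W·L/H = 3.210e-06 · 8.257 · 34.02 / 1.905e+09 = 4.735e-13 m³.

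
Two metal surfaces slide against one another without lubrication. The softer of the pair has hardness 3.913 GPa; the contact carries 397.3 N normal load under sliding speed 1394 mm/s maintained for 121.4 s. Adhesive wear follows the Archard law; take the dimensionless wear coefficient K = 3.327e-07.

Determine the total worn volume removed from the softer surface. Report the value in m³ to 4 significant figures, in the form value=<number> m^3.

The intermediates appear rounded — each operation runs at full float precision — rounded once at the end to four significant figures.
Convert: Sliding speed v = 1394 mm/s = 1.394 m/s. Path length L = v·t = 1.394 m/s × 121.4 s = 169.2 m.
Convert: Hardness H = 3.913 GPa = 3.913e+09 Pa.
Expressed in SI base units: W = 397.3 N, H = 3.913e+09 Pa, K = 3.327e-07.
Apply Archard: V = K·W·L/H = 3.327e-07 · 397.3 · 169.2 / 3.913e+09 = 5.717e-12 m³.

value=5.717e-12 m^3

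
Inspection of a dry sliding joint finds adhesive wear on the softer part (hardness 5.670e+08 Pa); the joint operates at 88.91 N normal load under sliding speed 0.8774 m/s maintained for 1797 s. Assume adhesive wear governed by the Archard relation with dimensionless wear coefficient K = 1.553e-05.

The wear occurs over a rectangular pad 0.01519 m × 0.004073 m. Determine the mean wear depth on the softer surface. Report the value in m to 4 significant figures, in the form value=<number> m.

Each operation maintains exact precision; the intermediates appear rounded. Rounded once at the end to 4 significant figures.
Convert: Total distance L = v·t = 0.8774 m/s × 1797 s = 1577 m.
Convert: Contact area A = 0.01519 m × 0.004073 m = 6.187e-05 m².
Collected in SI base units: W = 88.91 N, H = 5.670e+08 Pa, K = 1.553e-05.
Archard volume V = K·W·L/H = 1.553e-05 · 88.91 · 1577 / 5.670e+08 = 3.840e-09 m³.
Mean depth h = V/A = 3.840e-09 / 6.187e-05 = 6.206e-05 m.

value=6.206e-05 m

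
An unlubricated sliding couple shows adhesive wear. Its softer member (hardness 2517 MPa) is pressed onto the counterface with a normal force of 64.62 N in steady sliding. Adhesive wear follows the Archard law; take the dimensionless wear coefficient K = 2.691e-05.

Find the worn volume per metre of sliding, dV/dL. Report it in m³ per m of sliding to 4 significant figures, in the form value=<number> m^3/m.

value=6.909e-13 m^3/m

Each operation maintains full precision. Displayed values are rounded, and rounded once at the end to 4 significant digits.
Hardness H = 2517 MPa = 2.517e+09 Pa.
In SI base units: W = 64.62 N, H = 2.517e+09 Pa, K = 2.691e-05.
Wear rate dV/dL = K·W/H — distance-free: 2.691e-05 · 64.62 / 2.517e+09 = 6.909e-13 m³/m.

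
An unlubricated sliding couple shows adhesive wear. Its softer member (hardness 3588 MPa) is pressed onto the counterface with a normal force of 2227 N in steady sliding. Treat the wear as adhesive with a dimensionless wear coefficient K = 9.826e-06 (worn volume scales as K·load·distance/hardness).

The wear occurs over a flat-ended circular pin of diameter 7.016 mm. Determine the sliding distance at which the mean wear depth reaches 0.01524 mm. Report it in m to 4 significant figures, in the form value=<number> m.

value=96.61 m

Every step keeps exact precision — intermediate values appear rounded; rounded once at the end, at four significant digits.
Hardness H = 3588 MPa = 3.588e+09 Pa.
Pin diameter d = 7.016 mm = 0.007016 m. Contact area A = π·d²/4 = π·(0.007016 m)²/4 = 3.866e-05 m².
Depth limit h_lim = 0.01524 mm = 1.524e-05 m.
Collected in SI base units: W = 2227 N, H = 3.588e+09 Pa, K = 9.826e-06.
Limit volume V_lim = h_lim·A = 1.524e-05 · 3.866e-05 = 5.892e-10 m³.
So the life L = V_lim·H/(K·W) = 5.892e-10 · 3.588e+09 / (9.826e-06 · 2227) = 96.61 m.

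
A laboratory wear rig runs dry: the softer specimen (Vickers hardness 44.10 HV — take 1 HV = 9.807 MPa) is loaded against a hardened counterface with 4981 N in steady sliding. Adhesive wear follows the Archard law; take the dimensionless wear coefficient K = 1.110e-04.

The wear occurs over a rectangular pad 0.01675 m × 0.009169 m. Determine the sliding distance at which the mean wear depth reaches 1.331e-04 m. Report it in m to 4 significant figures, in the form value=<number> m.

value=15.99 m

Intermediates appear rounded, and the computation holds full precision. Rounded just once to four significant figures.
Convert: Hardness H = 44.10 HV × 9.807 MPa/HV = 432.5 MPa = 4.325e+08 Pa.
Convert: Contact area A = 0.01675 m × 0.009169 m = 1.536e-04 m².
Collected in SI base units: W = 4981 N, H = 4.325e+08 Pa, K = 1.110e-04.
Allowed volume V_lim = h_lim·A = 1.331e-04 · 1.536e-04 = 2.044e-08 m³.
Sliding life L = V_lim·H/(K·W) = 2.044e-08 · 4.325e+08 / (1.110e-04 · 4981) = 15.99 m.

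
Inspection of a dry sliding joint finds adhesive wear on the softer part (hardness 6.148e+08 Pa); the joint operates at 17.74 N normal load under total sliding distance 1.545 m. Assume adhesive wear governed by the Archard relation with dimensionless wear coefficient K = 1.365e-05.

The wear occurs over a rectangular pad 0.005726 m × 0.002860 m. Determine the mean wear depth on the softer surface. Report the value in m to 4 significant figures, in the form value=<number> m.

All working math runs at full float precision. Printed values are rounded, and rounded just once, at four significant digits.
Contact area A = 0.005726 m × 0.002860 m = 1.638e-05 m².
Working in SI base units: W = 17.74 N, H = 6.148e+08 Pa, K = 1.365e-05.
By Archard's law, V = K·W·L/H = 1.365e-05 · 17.74 · 1.545 / 6.148e+08 = 6.085e-13 m³.
Mean wear depth h = V/A = 6.085e-13 / 1.638e-05 = 3.716e-08 m.

value=3.716e-08 m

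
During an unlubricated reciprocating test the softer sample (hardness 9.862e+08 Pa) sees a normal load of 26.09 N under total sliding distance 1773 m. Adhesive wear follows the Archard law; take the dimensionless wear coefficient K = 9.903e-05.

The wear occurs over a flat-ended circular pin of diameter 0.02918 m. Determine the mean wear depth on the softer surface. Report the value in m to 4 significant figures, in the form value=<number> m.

value=6.946e-06 m

Intermediates are printed rounded — every step maintains full precision — rounded just once: 4 significant digits.
Contact area A = π·d²/4 = π·(0.02918 m)²/4 = 6.687e-04 m².
As SI base values: W = 26.09 N, H = 9.862e+08 Pa, K = 9.903e-05.
Worn volume V = K·W·L/H = 9.903e-05 · 26.09 · 1773 / 9.862e+08 = 4.645e-09 m³.
Depth h = V/A = 4.645e-09 / 6.687e-04 = 6.946e-06 m.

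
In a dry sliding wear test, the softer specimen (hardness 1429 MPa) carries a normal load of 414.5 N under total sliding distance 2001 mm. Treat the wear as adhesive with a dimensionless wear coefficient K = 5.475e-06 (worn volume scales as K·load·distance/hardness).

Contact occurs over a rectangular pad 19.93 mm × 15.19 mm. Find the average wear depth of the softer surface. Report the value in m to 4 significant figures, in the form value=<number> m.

value=1.050e-08 m

Each operation runs at full float precision, and printed values are rounded, and rounded just once: four significant digits.
Sliding distance L = 2001 mm = 2.001 m.
Hardness H = 1429 MPa = 1.429e+09 Pa.
Pad sides 19.93 mm × 15.19 mm = 0.01993 m × 0.01519 m. Contact area A = 0.01993 m × 0.01519 m = 3.027e-04 m².
Collected in SI base units: W = 414.5 N, H = 1.429e+09 Pa, K = 5.475e-06.
Volume removed: V = K·W·L/H = 5.475e-06 · 414.5 · 2.001 / 1.429e+09 = 3.178e-12 m³.
Mean wear depth h = V/A = 3.178e-12 / 3.027e-04 = 1.050e-08 m.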